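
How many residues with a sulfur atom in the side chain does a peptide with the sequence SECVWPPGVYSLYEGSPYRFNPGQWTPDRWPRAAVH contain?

1

The sulfur-bearing residues are cysteine (–SH) and methionine (–S–CH₃).
Matching residues: C3.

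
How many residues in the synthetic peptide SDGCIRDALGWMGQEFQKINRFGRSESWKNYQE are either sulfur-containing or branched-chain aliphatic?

5

Sulfur-containing: C, M. Branched-chain aliphatic: I, L, V.
Sulfur-containing residues here: C4, M12 (2).
Branched-chain aliphatic residues here: I5, L9, I19 (3).
The two groups share no amino acid, so total = 2 + 3 = 5.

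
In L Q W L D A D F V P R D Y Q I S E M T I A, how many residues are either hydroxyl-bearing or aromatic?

5

Hydroxyl-bearing: S, T, Y. Aromatic: F, W, Y.
Hydroxyl-bearing residues here: Y13, S16, T19 (3).
Aromatic residues here: W3, F8, Y13 (3).
Y is in both groups, so the 1 Y residue must not be double-counted.
Total = 3 + 3 − 1 = 5.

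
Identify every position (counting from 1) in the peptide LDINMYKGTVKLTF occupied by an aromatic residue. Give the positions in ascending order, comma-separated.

The aromatic amino acids are Phe (F, benzyl), Trp (W, indole), and Tyr (Y, phenol).
Matching residues: Y6, F14.

6, 14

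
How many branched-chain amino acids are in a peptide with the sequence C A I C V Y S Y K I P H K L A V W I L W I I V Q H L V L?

V, L, and I make up the branched-chain aliphatic group.
Matching residues: I3, V5, I10, L14, V16, I18, L19, I21, I22, V23, L26, V27, L28.

13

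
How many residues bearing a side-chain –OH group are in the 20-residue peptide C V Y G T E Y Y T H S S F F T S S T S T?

The –OH-bearing residues are Ser, Thr (aliphatic alcohols), and Tyr (phenol).
Matching residues: Y3, T5, Y7, Y8, T9, S11, S12, T15, S16, S17, T18, S19, T20.

13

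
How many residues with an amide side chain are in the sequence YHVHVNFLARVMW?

The amide-side-chain residues are Asn (N) and Gln (Q).
Matching residues: N6.

1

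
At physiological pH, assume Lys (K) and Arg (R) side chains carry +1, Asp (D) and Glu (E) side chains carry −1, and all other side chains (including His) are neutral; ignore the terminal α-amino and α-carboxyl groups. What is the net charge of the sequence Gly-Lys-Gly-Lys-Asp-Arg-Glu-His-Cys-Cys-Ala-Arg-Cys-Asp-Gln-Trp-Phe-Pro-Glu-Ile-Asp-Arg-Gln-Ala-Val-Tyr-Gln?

Positive (K, R): Lys2, Lys4, Arg6, Arg12, Arg22 → +5.
Negative (D, E): Asp5, Glu7, Asp14, Glu19, Asp21 → −5.
Net charge = (+5) + (−5) = 0.

0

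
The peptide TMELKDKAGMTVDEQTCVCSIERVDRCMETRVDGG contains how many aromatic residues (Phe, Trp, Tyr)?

None of the 35 residues belong to this group.

0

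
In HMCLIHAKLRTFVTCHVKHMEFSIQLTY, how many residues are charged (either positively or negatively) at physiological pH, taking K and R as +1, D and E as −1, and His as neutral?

4

Charged side chains at pH ~7.4: K, R (positive); D, E (negative).
Matching residues: K8, R10, K18, E21.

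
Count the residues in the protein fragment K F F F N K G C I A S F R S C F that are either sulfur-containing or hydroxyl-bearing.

Sulfur-containing: C, M. Hydroxyl-bearing: S, T, Y.
Sulfur-containing residues here: C8, C15 (2).
Hydroxyl-bearing residues here: S11, S14 (2).
The two groups share no amino acid, so total = 2 + 2 = 4.

4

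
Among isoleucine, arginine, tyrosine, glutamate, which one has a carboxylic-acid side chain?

Aspartate (D) and glutamate (E) have carboxylic-acid side chains and are the acidic amino acids.
Of the listed options, only glutamate belongs to this group.

glutamate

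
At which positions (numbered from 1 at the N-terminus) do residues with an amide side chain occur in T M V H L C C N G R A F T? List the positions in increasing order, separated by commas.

Only N (asparagine) and Q (glutamine) carry a side-chain carboxamide.
Matching residues: N8.

8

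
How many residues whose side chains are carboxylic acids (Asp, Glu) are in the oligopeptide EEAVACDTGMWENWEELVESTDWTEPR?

9

Matching residues: E1, E2, D7, E12, E15, E16, E19, D22, E25.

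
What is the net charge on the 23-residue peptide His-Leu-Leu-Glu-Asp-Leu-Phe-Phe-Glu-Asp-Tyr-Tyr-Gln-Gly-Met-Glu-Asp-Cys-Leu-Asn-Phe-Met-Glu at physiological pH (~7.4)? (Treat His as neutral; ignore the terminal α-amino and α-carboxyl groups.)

-7

At pH ~7.4 the Lys and Arg side chains are protonated (+1), the Asp and Glu side chains are deprotonated (−1), and with His taken as neutral all other side chains carry no charge.
Positive (K, R): none → +0.
Negative (D, E): Glu4, Asp5, Glu9, Asp10, Glu16, Asp17, Glu23 → −7.
Net charge = (+0) + (−7) = −7.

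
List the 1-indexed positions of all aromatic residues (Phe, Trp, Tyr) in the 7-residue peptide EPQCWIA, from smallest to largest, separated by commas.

5

Matching residues: W5.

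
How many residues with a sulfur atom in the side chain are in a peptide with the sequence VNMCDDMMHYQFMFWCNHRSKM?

7

The sulfur-bearing residues are cysteine (–SH) and methionine (–S–CH₃).
Matching residues: M3, C4, M7, M8, M13, C16, M22.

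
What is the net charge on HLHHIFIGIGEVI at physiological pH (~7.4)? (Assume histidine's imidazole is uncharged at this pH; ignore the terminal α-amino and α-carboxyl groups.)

-1

At pH ~7.4 the Lys and Arg side chains are protonated (+1), the Asp and Glu side chains are deprotonated (−1), and with His taken as neutral all other side chains carry no charge.
Positive (K, R): none → +0.
Negative (D, E): E11 → −1.
Net charge = (+0) + (−1) = −1.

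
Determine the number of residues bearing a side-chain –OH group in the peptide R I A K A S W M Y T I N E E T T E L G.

5

The –OH-bearing residues are Ser, Thr (aliphatic alcohols), and Tyr (phenol).
Matching residues: S6, Y9, T10, T15, T16.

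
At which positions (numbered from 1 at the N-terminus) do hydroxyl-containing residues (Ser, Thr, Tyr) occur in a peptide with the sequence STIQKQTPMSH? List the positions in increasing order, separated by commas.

Matching residues: S1, T2, T7, S10.

1, 2, 7, 10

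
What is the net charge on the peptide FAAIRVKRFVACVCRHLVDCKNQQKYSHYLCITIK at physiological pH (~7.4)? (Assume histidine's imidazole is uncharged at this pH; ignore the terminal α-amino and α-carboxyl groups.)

+6

Near pH 7.4, K and R contribute +1 each, D and E contribute −1 each, and every other side chain (His included, as stated) is uncharged.
Positive (K, R): R5, K7, R8, R15, K21, K25, K35 → +7.
Negative (D, E): D19 → −1.
Net charge = (+7) + (−1) = +6.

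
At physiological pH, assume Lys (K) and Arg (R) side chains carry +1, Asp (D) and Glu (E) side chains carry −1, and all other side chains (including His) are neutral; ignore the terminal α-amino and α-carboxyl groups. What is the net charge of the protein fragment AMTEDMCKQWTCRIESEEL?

-3

Positive (K, R): K8, R13 → +2.
Negative (D, E): E4, D5, E15, E17, E18 → −5.
Net charge = (+2) + (−5) = −3.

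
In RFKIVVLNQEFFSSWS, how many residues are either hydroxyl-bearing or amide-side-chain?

Hydroxyl-bearing: S, T, Y. Amide-side-chain: N, Q.
Hydroxyl-bearing residues here: S13, S14, S16 (3).
Amide-side-chain residues here: N8, Q9 (2).
The two groups share no amino acid, so total = 3 + 2 = 5.

5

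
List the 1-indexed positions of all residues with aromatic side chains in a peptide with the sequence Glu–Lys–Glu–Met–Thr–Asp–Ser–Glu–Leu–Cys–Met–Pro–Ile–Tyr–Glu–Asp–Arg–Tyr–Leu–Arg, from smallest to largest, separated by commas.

The aromatic amino acids are Phe (F, benzyl), Trp (W, indole), and Tyr (Y, phenol).
Matching residues: Tyr14, Tyr18.

14, 18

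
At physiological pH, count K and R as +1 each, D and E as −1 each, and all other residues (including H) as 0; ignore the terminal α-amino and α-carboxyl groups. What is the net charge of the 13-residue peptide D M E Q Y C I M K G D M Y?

Positive (K, R): K9 → +1.
Negative (D, E): D1, E3, D11 → −3.
Net charge = (+1) + (−3) = −2.

-2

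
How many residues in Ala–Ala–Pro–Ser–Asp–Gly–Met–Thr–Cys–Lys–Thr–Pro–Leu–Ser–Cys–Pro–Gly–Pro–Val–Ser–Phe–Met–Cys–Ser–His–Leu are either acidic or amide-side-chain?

1

Acidic: D, E. Amide-side-chain: N, Q.
Acidic residues here: Asp5 (1).
Amide-side-chain residues here: none (0).
The two groups share no amino acid, so total = 1 + 0 = 1.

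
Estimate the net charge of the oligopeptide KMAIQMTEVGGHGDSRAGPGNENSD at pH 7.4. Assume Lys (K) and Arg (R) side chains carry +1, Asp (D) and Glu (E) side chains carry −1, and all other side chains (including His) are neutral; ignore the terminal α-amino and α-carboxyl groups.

-2

Positive (K, R): K1, R16 → +2.
Negative (D, E): E8, D14, E22, D25 → −4.
Net charge = (+2) + (−4) = −2.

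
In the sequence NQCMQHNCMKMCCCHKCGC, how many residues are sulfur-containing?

Only Cys (C) and Met (M) have a sulfur atom in the side chain.
Matching residues: C3, M4, C8, M9, M11, C12, C13, C14, C17, C19.

10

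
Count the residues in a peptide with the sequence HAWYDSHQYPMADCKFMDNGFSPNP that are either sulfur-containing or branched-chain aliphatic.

Sulfur-containing: C, M. Branched-chain aliphatic: I, L, V.
Sulfur-containing residues here: M11, C14, M17 (3).
Branched-chain aliphatic residues here: none (0).
The two groups share no amino acid, so total = 3 + 0 = 3.

3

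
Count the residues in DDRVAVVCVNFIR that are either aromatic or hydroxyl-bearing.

1

Aromatic: F, W, Y. Hydroxyl-bearing: S, T, Y.
Aromatic residues here: F11 (1).
Hydroxyl-bearing residues here: none (0).
(Y belongs to both groups, but none appear in this sequence.) Total = 1 + 0 = 1.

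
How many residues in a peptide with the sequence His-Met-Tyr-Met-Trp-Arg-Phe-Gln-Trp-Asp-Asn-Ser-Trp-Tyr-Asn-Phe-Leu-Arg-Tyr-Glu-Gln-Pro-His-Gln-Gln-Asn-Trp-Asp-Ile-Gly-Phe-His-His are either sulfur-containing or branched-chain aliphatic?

4

Sulfur-containing: C, M. Branched-chain aliphatic: I, L, V.
Sulfur-containing residues here: Met2, Met4 (2).
Branched-chain aliphatic residues here: Leu17, Ile29 (2).
The two groups share no amino acid, so total = 2 + 2 = 4.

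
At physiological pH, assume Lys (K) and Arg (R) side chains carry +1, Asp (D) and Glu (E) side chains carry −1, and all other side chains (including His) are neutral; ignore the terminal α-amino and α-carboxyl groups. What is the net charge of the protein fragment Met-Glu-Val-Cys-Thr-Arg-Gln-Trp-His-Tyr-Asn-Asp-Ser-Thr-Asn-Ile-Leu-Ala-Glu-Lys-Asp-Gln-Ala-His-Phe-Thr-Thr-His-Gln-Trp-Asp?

-3

Positive (K, R): Arg6, Lys20 → +2.
Negative (D, E): Glu2, Asp12, Glu19, Asp21, Asp31 → −5.
Net charge = (+2) + (−5) = −3.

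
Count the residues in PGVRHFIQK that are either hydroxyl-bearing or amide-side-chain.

Hydroxyl-bearing: S, T, Y. Amide-side-chain: N, Q.
Hydroxyl-bearing residues here: none (0).
Amide-side-chain residues here: Q8 (1).
The two groups share no amino acid, so total = 0 + 1 = 1.

1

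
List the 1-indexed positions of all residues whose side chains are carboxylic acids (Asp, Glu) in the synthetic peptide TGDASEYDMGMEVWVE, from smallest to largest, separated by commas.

3, 6, 8, 12, 16

Matching residues: D3, E6, D8, E12, E16.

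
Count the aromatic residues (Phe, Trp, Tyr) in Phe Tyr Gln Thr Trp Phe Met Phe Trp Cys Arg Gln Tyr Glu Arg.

Matching residues: Phe1, Tyr2, Trp5, Phe6, Phe8, Trp9, Tyr13.

7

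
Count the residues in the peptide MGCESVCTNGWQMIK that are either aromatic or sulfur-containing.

Aromatic: F, W, Y. Sulfur-containing: C, M.
Aromatic residues here: W11 (1).
Sulfur-containing residues here: M1, C3, C7, M13 (4).
The two groups share no amino acid, so total = 1 + 4 = 5.

5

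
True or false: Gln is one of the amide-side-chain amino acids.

The amide-side-chain residues are Asn (N) and Gln (Q).
Glutamine is in this group.

True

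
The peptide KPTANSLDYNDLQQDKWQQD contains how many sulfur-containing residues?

0

Cysteine (C, thiol) and methionine (M, thioether) are the two sulfur-containing amino acids.
None of the 20 residues belong to this group.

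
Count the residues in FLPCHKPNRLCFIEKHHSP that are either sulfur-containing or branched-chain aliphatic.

5

Sulfur-containing: C, M. Branched-chain aliphatic: I, L, V.
Sulfur-containing residues here: C4, C11 (2).
Branched-chain aliphatic residues here: L2, L10, I13 (3).
The two groups share no amino acid, so total = 2 + 3 = 5.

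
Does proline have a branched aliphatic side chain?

No

Valine (V), leucine (L), and isoleucine (I) are the branched-chain amino acids.
Proline is not in this group.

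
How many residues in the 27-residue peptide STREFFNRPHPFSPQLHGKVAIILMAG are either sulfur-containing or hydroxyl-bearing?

Sulfur-containing: C, M. Hydroxyl-bearing: S, T, Y.
Sulfur-containing residues here: M25 (1).
Hydroxyl-bearing residues here: S1, T2, S13 (3).
The two groups share no amino acid, so total = 1 + 3 = 4.

4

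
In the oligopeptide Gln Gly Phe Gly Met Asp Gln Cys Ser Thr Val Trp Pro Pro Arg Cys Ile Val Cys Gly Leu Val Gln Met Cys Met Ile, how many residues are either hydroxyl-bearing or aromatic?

Hydroxyl-bearing: S, T, Y. Aromatic: F, W, Y.
Hydroxyl-bearing residues here: Ser9, Thr10 (2).
Aromatic residues here: Phe3, Trp12 (2).
(Y belongs to both groups, but none appear in this sequence.) Total = 2 + 2 = 4.

4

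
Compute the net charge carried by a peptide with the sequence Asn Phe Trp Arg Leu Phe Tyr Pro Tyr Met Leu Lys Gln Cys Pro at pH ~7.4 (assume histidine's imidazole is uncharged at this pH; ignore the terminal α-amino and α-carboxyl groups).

+2

Near pH 7.4, K and R contribute +1 each, D and E contribute −1 each, and every other side chain (His included, as stated) is uncharged.
Positive (K, R): Arg4, Lys12 → +2.
Negative (D, E): none → −0.
Net charge = (+2) + (−0) = +2.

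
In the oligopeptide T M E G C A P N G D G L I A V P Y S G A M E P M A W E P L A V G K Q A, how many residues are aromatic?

The aromatic amino acids are Phe (F, benzyl), Trp (W, indole), and Tyr (Y, phenol).
Matching residues: Y17, W26.

2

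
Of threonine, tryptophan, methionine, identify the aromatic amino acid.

F, W, and Y each carry an aromatic ring on the side chain.
Of the listed options, only tryptophan belongs to this group.

tryptophan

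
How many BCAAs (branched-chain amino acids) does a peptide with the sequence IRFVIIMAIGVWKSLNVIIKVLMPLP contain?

13

Valine (V), leucine (L), and isoleucine (I) are the branched-chain amino acids.
Matching residues: I1, V4, I5, I6, I9, V11, L15, V17, I18, I19, V21, L22, L25.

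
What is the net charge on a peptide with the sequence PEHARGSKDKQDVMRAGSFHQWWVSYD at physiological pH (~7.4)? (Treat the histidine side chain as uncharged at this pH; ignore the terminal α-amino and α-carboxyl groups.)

The side chains ionized at physiological pH are Lys/Arg (+1) and Asp/Glu (−1); with His treated as neutral, nothing else contributes.
Positive (K, R): R5, K8, K10, R15 → +4.
Negative (D, E): E2, D9, D12, D27 → −4.
Net charge = (+4) + (−4) = 0.

0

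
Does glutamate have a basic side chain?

Lysine (K), arginine (R), and histidine (H) have basic, nitrogen-containing side chains.
Glutamate is not in this group.

No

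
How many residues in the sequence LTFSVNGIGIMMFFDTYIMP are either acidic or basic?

1

Acidic: D, E. Basic: H, K, R.
Acidic residues here: D15 (1).
Basic residues here: none (0).
The two groups share no amino acid, so total = 1 + 0 = 1.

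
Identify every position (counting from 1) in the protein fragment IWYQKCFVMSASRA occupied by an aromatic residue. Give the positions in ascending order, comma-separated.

F, W, and Y each carry an aromatic ring on the side chain.
Matching residues: W2, Y3, F7.

2, 3, 7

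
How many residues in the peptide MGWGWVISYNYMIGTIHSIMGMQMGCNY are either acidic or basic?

Acidic: D, E. Basic: H, K, R.
Acidic residues here: none (0).
Basic residues here: H17 (1).
The two groups share no amino acid, so total = 0 + 1 = 1.

1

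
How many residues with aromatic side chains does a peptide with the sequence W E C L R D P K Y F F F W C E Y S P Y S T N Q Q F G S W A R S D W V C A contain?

F, W, and Y each carry an aromatic ring on the side chain.
Matching residues: W1, Y9, F10, F11, F12, W13, Y16, Y19, F25, W28, W33.

11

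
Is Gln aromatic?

Phenylalanine (F), tryptophan (W), and tyrosine (Y) have aromatic ring side chains.
Glutamine is not in this group.

No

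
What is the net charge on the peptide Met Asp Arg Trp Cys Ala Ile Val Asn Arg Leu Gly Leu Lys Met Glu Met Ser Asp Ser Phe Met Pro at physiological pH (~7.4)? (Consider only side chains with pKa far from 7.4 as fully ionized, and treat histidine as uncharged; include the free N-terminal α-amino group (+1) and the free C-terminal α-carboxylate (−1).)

Near pH 7.4, K and R contribute +1 each, D and E contribute −1 each, and every other side chain (His included, as stated) is uncharged.
Positive (K, R): Arg3, Arg10, Lys14 → +3.
Negative (D, E): Asp2, Glu16, Asp19 → −3.
The N-terminus (+1) and C-terminus (−1) cancel.
Net charge = (+3) + (−3) = 0.

0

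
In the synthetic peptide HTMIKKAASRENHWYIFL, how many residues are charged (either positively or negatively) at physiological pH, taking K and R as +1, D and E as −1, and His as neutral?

Charged side chains at pH ~7.4: K, R (positive); D, E (negative).
Matching residues: K5, K6, R10, E11.

4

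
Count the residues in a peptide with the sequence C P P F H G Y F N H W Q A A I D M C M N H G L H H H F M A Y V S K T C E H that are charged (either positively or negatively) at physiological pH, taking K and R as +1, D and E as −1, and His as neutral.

3

Charged side chains at pH ~7.4: K, R (positive); D, E (negative).
Matching residues: D16, K33, E36.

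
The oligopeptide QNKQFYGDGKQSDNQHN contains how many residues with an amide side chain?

7

The amide-side-chain residues are Asn (N) and Gln (Q).
Matching residues: Q1, N2, Q4, Q11, N14, Q15, N17.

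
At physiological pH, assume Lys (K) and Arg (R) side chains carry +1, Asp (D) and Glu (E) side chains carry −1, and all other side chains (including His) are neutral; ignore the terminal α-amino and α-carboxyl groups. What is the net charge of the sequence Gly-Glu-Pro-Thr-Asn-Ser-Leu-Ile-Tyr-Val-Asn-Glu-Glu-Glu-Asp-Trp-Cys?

-5

Positive (K, R): none → +0.
Negative (D, E): Glu2, Glu12, Glu13, Glu14, Asp15 → −5.
Net charge = (+0) + (−5) = −5.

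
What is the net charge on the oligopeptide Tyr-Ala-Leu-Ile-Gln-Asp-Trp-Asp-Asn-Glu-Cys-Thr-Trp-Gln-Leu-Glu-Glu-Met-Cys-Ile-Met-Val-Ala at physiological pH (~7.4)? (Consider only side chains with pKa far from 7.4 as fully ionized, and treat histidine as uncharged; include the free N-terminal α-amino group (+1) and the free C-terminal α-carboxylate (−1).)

The side chains ionized at physiological pH are Lys/Arg (+1) and Asp/Glu (−1); with His treated as neutral, nothing else contributes.
Positive (K, R): none → +0.
Negative (D, E): Asp6, Asp8, Glu10, Glu16, Glu17 → −5.
The N-terminus (+1) and C-terminus (−1) cancel.
Net charge = (+0) + (−5) = −5.

-5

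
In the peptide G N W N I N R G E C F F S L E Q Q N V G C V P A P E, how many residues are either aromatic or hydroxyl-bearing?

Aromatic: F, W, Y. Hydroxyl-bearing: S, T, Y.
Aromatic residues here: W3, F11, F12 (3).
Hydroxyl-bearing residues here: S13 (1).
(Y belongs to both groups, but none appear in this sequence.) Total = 3 + 1 = 4.

4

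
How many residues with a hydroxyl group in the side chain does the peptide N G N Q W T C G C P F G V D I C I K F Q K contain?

1

S, T, and Y are the three residues with a side-chain hydroxyl.
Matching residues: T6.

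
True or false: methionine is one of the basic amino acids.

False

K, R, and H are the three residues with basic side chains (ε-amine, guanidinium, and imidazole respectively).
Methionine is not in this group.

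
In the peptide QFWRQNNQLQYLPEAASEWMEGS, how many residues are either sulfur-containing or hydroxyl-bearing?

Sulfur-containing: C, M. Hydroxyl-bearing: S, T, Y.
Sulfur-containing residues here: M20 (1).
Hydroxyl-bearing residues here: Y11, S17, S23 (3).
The two groups share no amino acid, so total = 1 + 3 = 4.

4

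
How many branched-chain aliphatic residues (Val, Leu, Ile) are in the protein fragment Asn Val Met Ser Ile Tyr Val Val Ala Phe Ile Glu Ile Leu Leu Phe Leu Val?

10

Matching residues: Val2, Ile5, Val7, Val8, Ile11, Ile13, Leu14, Leu15, Leu17, Val18.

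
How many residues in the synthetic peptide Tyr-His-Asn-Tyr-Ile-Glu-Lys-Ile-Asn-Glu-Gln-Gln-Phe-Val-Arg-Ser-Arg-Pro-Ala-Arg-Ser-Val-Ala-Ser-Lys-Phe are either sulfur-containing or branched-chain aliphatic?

4

Sulfur-containing: C, M. Branched-chain aliphatic: I, L, V.
Sulfur-containing residues here: none (0).
Branched-chain aliphatic residues here: Ile5, Ile8, Val14, Val22 (4).
The two groups share no amino acid, so total = 0 + 4 = 4.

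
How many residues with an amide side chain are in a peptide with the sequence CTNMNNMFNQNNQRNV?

Only N (asparagine) and Q (glutamine) carry a side-chain carboxamide.
Matching residues: N3, N5, N6, N9, Q10, N11, N12, Q13, N15.

9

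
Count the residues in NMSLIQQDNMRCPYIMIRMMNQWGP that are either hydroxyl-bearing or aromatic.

Hydroxyl-bearing: S, T, Y. Aromatic: F, W, Y.
Hydroxyl-bearing residues here: S3, Y14 (2).
Aromatic residues here: Y14, W23 (2).
Y is in both groups, so the 1 Y residue must not be double-counted.
Total = 2 + 2 − 1 = 3.

3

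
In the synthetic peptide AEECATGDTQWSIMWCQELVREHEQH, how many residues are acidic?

6

Only D (aspartate) and E (glutamate) carry a side-chain carboxylic acid.
Matching residues: E2, E3, D8, E18, E22, E24.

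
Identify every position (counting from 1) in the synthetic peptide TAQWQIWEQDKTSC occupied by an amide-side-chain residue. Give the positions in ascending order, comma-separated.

3, 5, 9

Asparagine (N) and glutamine (Q) have uncharged amide side chains.
Matching residues: Q3, Q5, Q9.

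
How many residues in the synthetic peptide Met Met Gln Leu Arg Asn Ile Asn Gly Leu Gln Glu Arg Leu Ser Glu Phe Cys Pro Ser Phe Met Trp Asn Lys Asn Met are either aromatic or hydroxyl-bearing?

5

Aromatic: F, W, Y. Hydroxyl-bearing: S, T, Y.
Aromatic residues here: Phe17, Phe21, Trp23 (3).
Hydroxyl-bearing residues here: Ser15, Ser20 (2).
(Y belongs to both groups, but none appear in this sequence.) Total = 3 + 2 = 5.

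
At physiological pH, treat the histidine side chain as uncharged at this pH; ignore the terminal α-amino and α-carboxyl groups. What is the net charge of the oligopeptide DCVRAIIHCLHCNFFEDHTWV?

The side chains ionized at physiological pH are Lys/Arg (+1) and Asp/Glu (−1); with His treated as neutral, nothing else contributes.
Positive (K, R): R4 → +1.
Negative (D, E): D1, E16, D17 → −3.
Net charge = (+1) + (−3) = −2.

-2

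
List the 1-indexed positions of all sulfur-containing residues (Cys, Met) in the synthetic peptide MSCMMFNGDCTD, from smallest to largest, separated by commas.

1, 3, 4, 5, 10

Matching residues: M1, C3, M4, M5, C10.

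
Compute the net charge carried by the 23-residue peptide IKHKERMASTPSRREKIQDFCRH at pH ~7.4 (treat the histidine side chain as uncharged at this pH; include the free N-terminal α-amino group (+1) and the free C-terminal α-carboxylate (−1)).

The side chains ionized at physiological pH are Lys/Arg (+1) and Asp/Glu (−1); with His treated as neutral, nothing else contributes.
Positive (K, R): K2, K4, R6, R13, R14, K16, R22 → +7.
Negative (D, E): E5, E15, D19 → −3.
The N-terminus (+1) and C-terminus (−1) cancel.
Net charge = (+7) + (−3) = +4.

+4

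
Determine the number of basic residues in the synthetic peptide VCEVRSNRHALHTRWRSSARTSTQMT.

The basic amino acids are Lys (K), Arg (R), and His (H).
Matching residues: R5, R8, H9, H12, R14, R16, R20.

7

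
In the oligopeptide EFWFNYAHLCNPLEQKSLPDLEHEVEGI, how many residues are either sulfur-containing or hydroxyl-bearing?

Sulfur-containing: C, M. Hydroxyl-bearing: S, T, Y.
Sulfur-containing residues here: C10 (1).
Hydroxyl-bearing residues here: Y6, S17 (2).
The two groups share no amino acid, so total = 1 + 2 = 3.

3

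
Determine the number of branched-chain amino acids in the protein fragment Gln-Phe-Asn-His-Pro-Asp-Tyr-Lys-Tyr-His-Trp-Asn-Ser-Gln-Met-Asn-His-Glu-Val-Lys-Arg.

1

V, L, and I make up the branched-chain aliphatic group.
Matching residues: Val19.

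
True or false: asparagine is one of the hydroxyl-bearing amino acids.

S, T, and Y are the three residues with a side-chain hydroxyl.
Asparagine is not in this group.

False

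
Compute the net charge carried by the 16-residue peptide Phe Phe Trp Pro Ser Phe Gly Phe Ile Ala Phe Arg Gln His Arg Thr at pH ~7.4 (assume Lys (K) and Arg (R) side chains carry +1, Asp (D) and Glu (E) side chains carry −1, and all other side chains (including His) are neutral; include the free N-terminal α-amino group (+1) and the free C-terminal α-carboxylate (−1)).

Positive (K, R): Arg12, Arg15 → +2.
Negative (D, E): none → −0.
The N-terminus (+1) and C-terminus (−1) cancel.
Net charge = (+2) + (−0) = +2.

+2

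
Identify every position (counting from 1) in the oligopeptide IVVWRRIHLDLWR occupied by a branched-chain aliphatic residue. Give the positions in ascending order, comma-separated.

1, 2, 3, 7, 9, 11

Valine (V), leucine (L), and isoleucine (I) are the branched-chain amino acids.
Matching residues: I1, V2, V3, I7, L9, L11.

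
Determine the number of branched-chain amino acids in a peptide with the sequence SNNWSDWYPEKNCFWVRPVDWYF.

V, L, and I make up the branched-chain aliphatic group.
Matching residues: V16, V19.

2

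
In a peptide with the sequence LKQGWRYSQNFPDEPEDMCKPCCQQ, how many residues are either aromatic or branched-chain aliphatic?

Aromatic: F, W, Y. Branched-chain aliphatic: I, L, V.
Aromatic residues here: W5, Y7, F11 (3).
Branched-chain aliphatic residues here: L1 (1).
The two groups share no amino acid, so total = 3 + 1 = 4.

4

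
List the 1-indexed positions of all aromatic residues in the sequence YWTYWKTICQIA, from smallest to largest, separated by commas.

The aromatic amino acids are Phe (F, benzyl), Trp (W, indole), and Tyr (Y, phenol).
Matching residues: Y1, W2, Y4, W5.

1, 2, 4, 5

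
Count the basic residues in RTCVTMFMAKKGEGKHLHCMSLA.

The basic amino acids are Lys (K), Arg (R), and His (H).
Matching residues: R1, K10, K11, K15, H16, H18.

6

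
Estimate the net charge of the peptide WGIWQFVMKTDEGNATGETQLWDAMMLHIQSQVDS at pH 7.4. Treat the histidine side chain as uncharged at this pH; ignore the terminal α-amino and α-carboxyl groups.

-4

The side chains ionized at physiological pH are Lys/Arg (+1) and Asp/Glu (−1); with His treated as neutral, nothing else contributes.
Positive (K, R): K9 → +1.
Negative (D, E): D11, E12, E18, D23, D34 → −5.
Net charge = (+1) + (−5) = −4.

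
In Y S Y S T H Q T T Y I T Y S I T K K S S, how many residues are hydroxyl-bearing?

14

Serine (S), threonine (T), and tyrosine (Y) each carry a hydroxyl group on the side chain.
Matching residues: Y1, S2, Y3, S4, T5, T8, T9, Y10, T12, Y13, S14, T16, S19, S20.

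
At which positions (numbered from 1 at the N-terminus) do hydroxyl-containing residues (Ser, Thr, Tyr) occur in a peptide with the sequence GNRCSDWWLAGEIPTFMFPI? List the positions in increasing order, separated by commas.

Matching residues: S5, T15.

5, 15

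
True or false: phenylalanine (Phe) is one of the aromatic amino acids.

F, W, and Y each carry an aromatic ring on the side chain.
Phenylalanine is in this group.

True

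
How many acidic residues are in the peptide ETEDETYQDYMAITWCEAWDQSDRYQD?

9

The acidic residues are Asp (D) and Glu (E), whose side chains end in a carboxylate group.
Matching residues: E1, E3, D4, E5, D9, E17, D20, D23, D27.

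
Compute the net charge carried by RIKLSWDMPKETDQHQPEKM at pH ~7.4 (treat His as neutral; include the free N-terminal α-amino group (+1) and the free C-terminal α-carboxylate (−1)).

The side chains ionized at physiological pH are Lys/Arg (+1) and Asp/Glu (−1); with His treated as neutral, nothing else contributes.
Positive (K, R): R1, K3, K10, K19 → +4.
Negative (D, E): D7, E11, D13, E18 → −4.
The N-terminus (+1) and C-terminus (−1) cancel.
Net charge = (+4) + (−4) = 0.

0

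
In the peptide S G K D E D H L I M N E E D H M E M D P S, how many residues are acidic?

Aspartate (D) and glutamate (E) have carboxylic-acid side chains and are the acidic amino acids.
Matching residues: D4, E5, D6, E12, E13, D14, E17, D19.

8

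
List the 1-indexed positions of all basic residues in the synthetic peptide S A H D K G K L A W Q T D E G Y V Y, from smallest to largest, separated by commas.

Lysine (K), arginine (R), and histidine (H) have basic, nitrogen-containing side chains.
Matching residues: H3, K5, K7.

3, 5, 7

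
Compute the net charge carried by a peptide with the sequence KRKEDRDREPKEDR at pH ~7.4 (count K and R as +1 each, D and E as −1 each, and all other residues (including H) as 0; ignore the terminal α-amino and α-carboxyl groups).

Positive (K, R): K1, R2, K3, R6, R8, K11, R14 → +7.
Negative (D, E): E4, D5, D7, E9, E12, D13 → −6.
Net charge = (+7) + (−6) = +1.

+1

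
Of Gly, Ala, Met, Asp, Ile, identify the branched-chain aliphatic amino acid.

V, L, and I make up the branched-chain aliphatic group.
Of the listed options, only Ile belongs to this group.

Ile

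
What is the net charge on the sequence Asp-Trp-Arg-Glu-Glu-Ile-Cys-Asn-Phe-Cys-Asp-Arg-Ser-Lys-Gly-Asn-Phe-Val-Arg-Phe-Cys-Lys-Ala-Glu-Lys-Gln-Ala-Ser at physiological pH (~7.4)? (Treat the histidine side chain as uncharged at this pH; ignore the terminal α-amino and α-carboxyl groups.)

+1

Near pH 7.4, K and R contribute +1 each, D and E contribute −1 each, and every other side chain (His included, as stated) is uncharged.
Positive (K, R): Arg3, Arg12, Lys14, Arg19, Lys22, Lys25 → +6.
Negative (D, E): Asp1, Glu4, Glu5, Asp11, Glu24 → −5.
Net charge = (+6) + (−5) = +1.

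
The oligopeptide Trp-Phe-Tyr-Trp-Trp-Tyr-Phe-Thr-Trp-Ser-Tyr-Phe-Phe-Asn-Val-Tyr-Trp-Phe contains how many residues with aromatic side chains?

Phenylalanine (F), tryptophan (W), and tyrosine (Y) have aromatic ring side chains.
Matching residues: Trp1, Phe2, Tyr3, Trp4, Trp5, Tyr6, Phe7, Trp9, Tyr11, Phe12, Phe13, Tyr16, Trp17, Phe18.

14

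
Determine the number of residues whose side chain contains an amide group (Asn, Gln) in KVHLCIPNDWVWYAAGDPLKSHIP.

1

Matching residues: N8.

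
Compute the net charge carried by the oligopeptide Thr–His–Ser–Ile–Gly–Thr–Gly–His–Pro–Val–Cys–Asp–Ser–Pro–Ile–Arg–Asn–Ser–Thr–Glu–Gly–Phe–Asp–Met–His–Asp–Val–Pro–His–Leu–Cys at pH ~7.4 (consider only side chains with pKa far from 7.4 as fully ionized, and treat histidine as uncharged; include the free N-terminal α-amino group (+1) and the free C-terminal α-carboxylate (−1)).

-3

At pH ~7.4 the Lys and Arg side chains are protonated (+1), the Asp and Glu side chains are deprotonated (−1), and with His taken as neutral all other side chains carry no charge.
Positive (K, R): Arg16 → +1.
Negative (D, E): Asp12, Glu20, Asp23, Asp26 → −4.
The N-terminus (+1) and C-terminus (−1) cancel.
Net charge = (+1) + (−4) = −3.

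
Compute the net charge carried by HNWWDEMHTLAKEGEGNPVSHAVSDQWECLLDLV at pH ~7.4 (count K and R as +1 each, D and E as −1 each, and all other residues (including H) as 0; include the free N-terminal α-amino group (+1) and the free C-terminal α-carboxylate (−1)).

-6

Positive (K, R): K12 → +1.
Negative (D, E): D5, E6, E13, E15, D25, E28, D32 → −7.
The N-terminus (+1) and C-terminus (−1) cancel.
Net charge = (+1) + (−7) = −6.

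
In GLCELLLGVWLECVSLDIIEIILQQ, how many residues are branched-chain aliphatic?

V, L, and I make up the branched-chain aliphatic group.
Matching residues: L2, L5, L6, L7, V9, L11, V14, L16, I18, I19, I21, I22, L23.

13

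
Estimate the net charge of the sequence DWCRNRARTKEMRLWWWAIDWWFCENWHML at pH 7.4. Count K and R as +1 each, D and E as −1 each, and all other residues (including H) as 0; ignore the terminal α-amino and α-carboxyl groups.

Positive (K, R): R4, R6, R8, K10, R13 → +5.
Negative (D, E): D1, E11, D20, E25 → −4.
Net charge = (+5) + (−4) = +1.

+1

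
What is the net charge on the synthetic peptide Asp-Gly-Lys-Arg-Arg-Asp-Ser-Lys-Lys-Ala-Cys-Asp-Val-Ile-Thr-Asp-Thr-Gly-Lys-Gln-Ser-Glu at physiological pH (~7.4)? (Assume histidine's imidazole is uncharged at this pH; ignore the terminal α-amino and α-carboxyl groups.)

+1

The side chains ionized at physiological pH are Lys/Arg (+1) and Asp/Glu (−1); with His treated as neutral, nothing else contributes.
Positive (K, R): Lys3, Arg4, Arg5, Lys8, Lys9, Lys19 → +6.
Negative (D, E): Asp1, Asp6, Asp12, Asp16, Glu22 → −5.
Net charge = (+6) + (−5) = +1.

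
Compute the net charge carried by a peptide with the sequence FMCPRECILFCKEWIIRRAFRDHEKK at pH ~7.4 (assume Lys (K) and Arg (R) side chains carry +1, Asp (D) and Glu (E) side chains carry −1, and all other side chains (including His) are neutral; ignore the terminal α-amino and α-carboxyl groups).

+3

Positive (K, R): R5, K12, R17, R18, R21, K25, K26 → +7.
Negative (D, E): E6, E13, D22, E24 → −4.
Net charge = (+7) + (−4) = +3.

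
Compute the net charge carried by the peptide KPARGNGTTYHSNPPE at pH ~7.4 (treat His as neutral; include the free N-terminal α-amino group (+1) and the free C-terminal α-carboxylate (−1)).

Near pH 7.4, K and R contribute +1 each, D and E contribute −1 each, and every other side chain (His included, as stated) is uncharged.
Positive (K, R): K1, R4 → +2.
Negative (D, E): E16 → −1.
The N-terminus (+1) and C-terminus (−1) cancel.
Net charge = (+2) + (−1) = +1.

+1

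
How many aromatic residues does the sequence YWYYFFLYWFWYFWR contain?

F, W, and Y each carry an aromatic ring on the side chain.
Matching residues: Y1, W2, Y3, Y4, F5, F6, Y8, W9, F10, W11, Y12, F13, W14.

13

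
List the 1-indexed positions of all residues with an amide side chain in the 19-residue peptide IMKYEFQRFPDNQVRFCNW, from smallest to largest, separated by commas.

7, 12, 13, 18

The amide-side-chain residues are Asn (N) and Gln (Q).
Matching residues: Q7, N12, Q13, N18.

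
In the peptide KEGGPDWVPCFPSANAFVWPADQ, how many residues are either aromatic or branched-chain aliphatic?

6

Aromatic: F, W, Y. Branched-chain aliphatic: I, L, V.
Aromatic residues here: W7, F11, F17, W19 (4).
Branched-chain aliphatic residues here: V8, V18 (2).
The two groups share no amino acid, so total = 4 + 2 = 6.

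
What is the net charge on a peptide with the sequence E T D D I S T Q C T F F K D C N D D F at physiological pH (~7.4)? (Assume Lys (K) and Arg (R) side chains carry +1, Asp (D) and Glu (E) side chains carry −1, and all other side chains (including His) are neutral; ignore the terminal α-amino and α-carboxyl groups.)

Positive (K, R): K13 → +1.
Negative (D, E): E1, D3, D4, D14, D17, D18 → −6.
Net charge = (+1) + (−6) = −5.

-5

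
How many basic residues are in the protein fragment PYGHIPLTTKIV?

K, R, and H are the three residues with basic side chains (ε-amine, guanidinium, and imidazole respectively).
Matching residues: H4, K10.

2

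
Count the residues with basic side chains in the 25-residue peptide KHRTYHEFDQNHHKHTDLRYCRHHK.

13

K, R, and H are the three residues with basic side chains (ε-amine, guanidinium, and imidazole respectively).
Matching residues: K1, H2, R3, H6, H12, H13, K14, H15, R19, R22, H23, H24, K25.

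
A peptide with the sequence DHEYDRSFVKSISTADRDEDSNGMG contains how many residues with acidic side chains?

7

The acidic residues are Asp (D) and Glu (E), whose side chains end in a carboxylate group.
Matching residues: D1, E3, D5, D16, D18, E19, D20.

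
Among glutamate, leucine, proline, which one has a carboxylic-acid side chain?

glutamate

The acidic residues are Asp (D) and Glu (E), whose side chains end in a carboxylate group.
Of the listed options, only glutamate belongs to this group.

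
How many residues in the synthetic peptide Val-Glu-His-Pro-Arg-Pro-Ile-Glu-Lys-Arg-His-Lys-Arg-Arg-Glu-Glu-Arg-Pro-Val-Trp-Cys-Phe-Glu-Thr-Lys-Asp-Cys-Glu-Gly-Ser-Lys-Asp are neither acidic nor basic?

13

Acidic: D, E. Basic: K, R, H. All other residues are neither.
Matching residues: Val1, Pro4, Pro6, Ile7, Pro18, Val19, Trp20, Cys21, Phe22, Thr24, Cys27, Gly29, Ser30.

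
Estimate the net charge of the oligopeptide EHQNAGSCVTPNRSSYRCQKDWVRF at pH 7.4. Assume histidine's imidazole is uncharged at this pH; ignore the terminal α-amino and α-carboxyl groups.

The side chains ionized at physiological pH are Lys/Arg (+1) and Asp/Glu (−1); with His treated as neutral, nothing else contributes.
Positive (K, R): R13, R17, K20, R24 → +4.
Negative (D, E): E1, D21 → −2.
Net charge = (+4) + (−2) = +2.

+2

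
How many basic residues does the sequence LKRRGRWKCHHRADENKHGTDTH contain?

11

K, R, and H are the three residues with basic side chains (ε-amine, guanidinium, and imidazole respectively).
Matching residues: K2, R3, R4, R6, K8, H10, H11, R12, K17, H18, H23.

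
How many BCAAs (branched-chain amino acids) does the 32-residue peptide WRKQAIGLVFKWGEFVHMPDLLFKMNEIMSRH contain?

The BCAAs are Val, Leu, and Ile — aliphatic side chains with a branch point.
Matching residues: I6, L8, V9, V16, L21, L22, I28.

7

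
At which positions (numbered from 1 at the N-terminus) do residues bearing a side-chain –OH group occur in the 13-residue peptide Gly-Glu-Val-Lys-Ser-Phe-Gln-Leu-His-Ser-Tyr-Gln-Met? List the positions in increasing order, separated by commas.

S, T, and Y are the three residues with a side-chain hydroxyl.
Matching residues: Ser5, Ser10, Tyr11.

5, 10, 11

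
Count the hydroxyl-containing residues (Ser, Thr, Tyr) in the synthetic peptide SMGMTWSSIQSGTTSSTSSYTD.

Matching residues: S1, T5, S7, S8, S11, T13, T14, S15, S16, T17, S18, S19, Y20, T21.

14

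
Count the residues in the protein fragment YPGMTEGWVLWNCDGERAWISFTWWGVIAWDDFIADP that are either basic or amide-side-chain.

2

Basic: H, K, R. Amide-side-chain: N, Q.
Basic residues here: R17 (1).
Amide-side-chain residues here: N12 (1).
The two groups share no amino acid, so total = 1 + 1 = 2.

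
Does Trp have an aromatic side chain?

Yes

The aromatic amino acids are Phe (F, benzyl), Trp (W, indole), and Tyr (Y, phenol).
Tryptophan is in this group.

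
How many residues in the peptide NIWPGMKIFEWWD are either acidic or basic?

Acidic: D, E. Basic: H, K, R.
Acidic residues here: E10, D13 (2).
Basic residues here: K7 (1).
The two groups share no amino acid, so total = 2 + 1 = 3.

3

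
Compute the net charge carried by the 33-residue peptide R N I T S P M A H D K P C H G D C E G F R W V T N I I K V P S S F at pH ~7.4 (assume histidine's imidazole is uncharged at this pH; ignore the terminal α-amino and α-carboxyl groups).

At pH ~7.4 the Lys and Arg side chains are protonated (+1), the Asp and Glu side chains are deprotonated (−1), and with His taken as neutral all other side chains carry no charge.
Positive (K, R): R1, K11, R21, K28 → +4.
Negative (D, E): D10, D16, E18 → −3.
Net charge = (+4) + (−3) = +1.

+1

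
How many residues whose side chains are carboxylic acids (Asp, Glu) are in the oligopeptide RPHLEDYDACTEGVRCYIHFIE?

5

Matching residues: E5, D6, D8, E12, E22.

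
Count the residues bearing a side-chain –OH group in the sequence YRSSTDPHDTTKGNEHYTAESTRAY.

11

The –OH-bearing residues are Ser, Thr (aliphatic alcohols), and Tyr (phenol).
Matching residues: Y1, S3, S4, T5, T10, T11, Y17, T18, S21, T22, Y25.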